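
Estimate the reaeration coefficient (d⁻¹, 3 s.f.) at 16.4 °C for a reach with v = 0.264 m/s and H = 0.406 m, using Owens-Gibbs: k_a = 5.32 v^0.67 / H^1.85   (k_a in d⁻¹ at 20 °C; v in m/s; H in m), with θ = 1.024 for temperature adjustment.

k_a(20) = 5.32 × 0.264^0.67 / 0.406^1.85 = 5.32 × 0.4097 / 0.1887 = 11.55 d⁻¹.
k_a(16.4) = 11.55 × 1.024^(16.4−20) = 11.55 × 0.9182 = 10.61 d⁻¹.

k_a ≈ 10.6 d⁻¹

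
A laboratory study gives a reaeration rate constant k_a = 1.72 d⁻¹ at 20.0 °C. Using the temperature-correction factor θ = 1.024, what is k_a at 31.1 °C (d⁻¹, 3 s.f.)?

k_a ≈ 2.24 d⁻¹

k_a(T₂) = k_a(T₁) · θ^(T₂−T₁) = 1.72 × 1.024^(31.1−20.0)
= 1.72 × 1.024^11.1 = 1.72 × 1.301 = 2.238 d⁻¹.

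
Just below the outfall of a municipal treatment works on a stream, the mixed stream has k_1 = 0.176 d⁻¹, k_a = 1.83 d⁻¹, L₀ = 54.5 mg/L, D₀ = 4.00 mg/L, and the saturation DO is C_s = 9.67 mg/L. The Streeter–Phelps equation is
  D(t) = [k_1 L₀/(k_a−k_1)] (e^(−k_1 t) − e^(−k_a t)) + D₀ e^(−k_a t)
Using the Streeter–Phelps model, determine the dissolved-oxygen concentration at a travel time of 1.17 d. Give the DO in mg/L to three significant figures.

k_1 L₀/(k_a−k_1) = 0.176×54.5/(1.83−0.176) = 9.592/1.654 = 5.799 mg/L.
e^(−k_1 t) = e^(−0.176×1.170) = 0.8139; e^(−k_a t) = e^(−1.83×1.170) = 0.1175.
D = 5.799 × (0.8139 − 0.1175) + 4.00 × 0.1175 = 4.038 + 0.4701 = 4.509 mg/L.
DO = C_s − D = 9.67 − 4.509 = 5.161 mg/L.

DO ≈ 5.16 mg/L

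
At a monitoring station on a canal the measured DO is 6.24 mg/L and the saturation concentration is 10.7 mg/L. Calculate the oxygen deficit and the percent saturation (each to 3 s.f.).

D ≈ 4.46 mg/L; 58.3 % saturation

D = C_s − C = 10.7 − 6.24 = 4.46 mg/L.
% saturation = 6.24/10.7 × 100 = 58.3 %.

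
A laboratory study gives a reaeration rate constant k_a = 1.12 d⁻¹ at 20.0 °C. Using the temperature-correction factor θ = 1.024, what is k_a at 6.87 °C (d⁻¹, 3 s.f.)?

k_a(T₂) = k_a(T₁) · θ^(T₂−T₁) = 1.12 × 1.024^(6.87−20.0)
= 1.12 × 1.024^-13.1 = 1.12 × 0.7324 = 0.8203 d⁻¹.

k_a ≈ 0.820 d⁻¹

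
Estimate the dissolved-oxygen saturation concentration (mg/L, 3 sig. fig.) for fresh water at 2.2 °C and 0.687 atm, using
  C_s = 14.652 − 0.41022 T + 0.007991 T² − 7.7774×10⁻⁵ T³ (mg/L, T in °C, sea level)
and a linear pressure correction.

C_s ≈ 9.47 mg/L

At sea level: C_s = 14.652 − 0.41022×2.2 + 0.007991×2.2² − 7.7774×10⁻⁵×2.2³ = 13.79 mg/L.
Pressure correction: C_s' = 13.79 × 0.687 = 9.472 mg/L.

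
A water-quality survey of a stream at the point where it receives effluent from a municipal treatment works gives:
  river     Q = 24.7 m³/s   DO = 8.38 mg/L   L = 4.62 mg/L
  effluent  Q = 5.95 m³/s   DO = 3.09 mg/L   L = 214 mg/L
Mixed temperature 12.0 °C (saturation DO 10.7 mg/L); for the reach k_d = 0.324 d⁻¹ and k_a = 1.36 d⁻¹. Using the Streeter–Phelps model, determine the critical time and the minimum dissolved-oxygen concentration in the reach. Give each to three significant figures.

Mixed DO = (24.7×8.38 + 5.95×3.09)/(24.7+5.95) = 225.4/30.65 = 7.353 mg/L.
Mixed L₀ = (24.7×4.62 + 5.95×214)/(30.65) = 1387/30.65 = 45.27 mg/L.
Initial deficit D₀ = C_s − DO₀ = 10.7 − 7.353 = 3.347 mg/L.
t_c = (1/1.036) ln[(1.36/0.324)(1 − 3.347×1.036/(0.324×45.27))] = 0.9653 × ln(3.205) = 1.124 d.
D_c = (0.324/1.36) × 45.27 × e^(−0.324×1.124) = 0.2382 × 45.27 × 0.6947 = 7.492 mg/L.
Minimum DO = 10.7 − 7.492 = 3.208 mg/L.

t_c ≈ 1.12 d; minimum DO ≈ 3.21 mg/L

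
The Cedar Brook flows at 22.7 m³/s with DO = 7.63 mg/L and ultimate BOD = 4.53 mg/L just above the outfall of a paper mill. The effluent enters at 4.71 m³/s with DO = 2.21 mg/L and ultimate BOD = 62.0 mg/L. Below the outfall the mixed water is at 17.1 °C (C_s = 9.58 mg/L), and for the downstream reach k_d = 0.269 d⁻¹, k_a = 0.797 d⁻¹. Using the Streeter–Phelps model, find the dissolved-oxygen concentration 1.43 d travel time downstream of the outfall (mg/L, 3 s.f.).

DO ≈ 6.01 mg/L

Mixed DO = (22.7×7.63 + 4.71×2.21)/(22.7+4.71) = 183.6/27.41 = 6.699 mg/L.
Mixed L₀ = (22.7×4.53 + 4.71×62.0)/(27.41) = 394.9/27.41 = 14.41 mg/L.
Initial deficit D₀ = C_s − DO₀ = 9.58 − 6.699 = 2.881 mg/L.
D(1.43) = [0.269×14.41/(0.797−0.269)](e^(−0.269×1.43) − e^(−0.797×1.43)) + 2.881 e^(−0.797×1.43)
= 7.339 × (0.6807 − 0.3199) + 2.881 × 0.3199 = 3.569 mg/L.
DO = 9.58 − 3.569 = 6.011 mg/L.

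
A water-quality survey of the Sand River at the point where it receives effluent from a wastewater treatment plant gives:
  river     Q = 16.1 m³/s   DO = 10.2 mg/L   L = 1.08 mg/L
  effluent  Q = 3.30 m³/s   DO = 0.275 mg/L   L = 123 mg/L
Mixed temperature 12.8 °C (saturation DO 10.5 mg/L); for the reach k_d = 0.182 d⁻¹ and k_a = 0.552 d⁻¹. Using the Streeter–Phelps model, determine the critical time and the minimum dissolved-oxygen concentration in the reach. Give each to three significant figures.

Mixed DO = (16.1×10.2 + 3.30×0.275)/(16.1+3.30) = 165.1/19.40 = 8.512 mg/L.
Mixed L₀ = (16.1×1.08 + 3.30×123)/(19.40) = 423.3/19.40 = 21.82 mg/L.
Initial deficit D₀ = C_s − DO₀ = 10.5 − 8.512 = 1.988 mg/L.
t_c = (1/0.3700) ln[(0.552/0.182)(1 − 1.988×0.3700/(0.182×21.82))] = 2.703 × ln(2.471) = 2.445 d.
D_c = (0.182/0.552) × 21.82 × e^(−0.182×2.445) = 0.3297 × 21.82 × 0.6408 = 4.610 mg/L.
Minimum DO = 10.5 − 4.610 = 5.890 mg/L.

t_c ≈ 2.45 d; minimum DO ≈ 5.89 mg/L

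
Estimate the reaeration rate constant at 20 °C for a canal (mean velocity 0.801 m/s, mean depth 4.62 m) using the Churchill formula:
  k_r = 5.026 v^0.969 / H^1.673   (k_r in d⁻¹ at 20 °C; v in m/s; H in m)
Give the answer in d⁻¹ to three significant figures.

k_r = 5.026 × 0.801^0.969 / 4.62^1.673 = 5.026 × 0.8065 / 12.94 = 0.3133 d⁻¹.

k_r ≈ 0.313 d⁻¹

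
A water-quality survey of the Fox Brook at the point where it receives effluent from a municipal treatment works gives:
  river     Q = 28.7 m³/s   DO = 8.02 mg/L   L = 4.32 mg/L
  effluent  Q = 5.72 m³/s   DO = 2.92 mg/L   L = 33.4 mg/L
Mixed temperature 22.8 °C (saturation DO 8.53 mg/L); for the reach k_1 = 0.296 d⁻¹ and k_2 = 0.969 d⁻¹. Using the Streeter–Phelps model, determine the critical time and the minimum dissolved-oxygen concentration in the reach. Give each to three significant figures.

Mixed DO = (28.7×8.02 + 5.72×2.92)/(28.7+5.72) = 246.9/34.42 = 7.172 mg/L.
Mixed L₀ = (28.7×4.32 + 5.72×33.4)/(34.42) = 315.0/34.42 = 9.153 mg/L.
Initial deficit D₀ = C_s − DO₀ = 8.53 − 7.172 = 1.358 mg/L.
t_c = (1/0.6730) ln[(0.969/0.296)(1 − 1.358×0.6730/(0.296×9.153))] = 1.486 × ln(2.170) = 1.151 d.
D_c = (0.296/0.969) × 9.153 × e^(−0.296×1.151) = 0.3055 × 9.153 × 0.7113 = 1.989 mg/L.
Minimum DO = 8.53 − 1.989 = 6.541 mg/L.

t_c ≈ 1.15 d; minimum DO ≈ 6.54 mg/L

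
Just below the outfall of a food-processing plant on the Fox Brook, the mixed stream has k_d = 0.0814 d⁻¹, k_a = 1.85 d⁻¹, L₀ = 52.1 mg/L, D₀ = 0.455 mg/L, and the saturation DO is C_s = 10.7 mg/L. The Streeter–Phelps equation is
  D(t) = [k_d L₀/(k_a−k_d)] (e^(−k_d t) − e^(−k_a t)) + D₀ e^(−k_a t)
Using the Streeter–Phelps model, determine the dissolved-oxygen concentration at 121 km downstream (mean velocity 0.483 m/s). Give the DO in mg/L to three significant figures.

Travel time t = x/v = 121 km / (0.483 m/s) = 121000 m / 0.483 m/s = 250500 s = 2.900 d.
k_d L₀/(k_a−k_d) = 0.0814×52.1/(1.85−0.0814) = 4.241/1.769 = 2.398 mg/L.
e^(−k_d t) = e^(−0.0814×2.900) = 0.7898; e^(−k_a t) = e^(−1.85×2.900) = 0.004682.
D = 2.398 × (0.7898 − 0.004682) + 0.455 × 0.004682 = 1.883 + 0.002130 = 1.885 mg/L.
DO = C_s − D = 10.7 − 1.885 = 8.815 mg/L.

DO ≈ 8.82 mg/L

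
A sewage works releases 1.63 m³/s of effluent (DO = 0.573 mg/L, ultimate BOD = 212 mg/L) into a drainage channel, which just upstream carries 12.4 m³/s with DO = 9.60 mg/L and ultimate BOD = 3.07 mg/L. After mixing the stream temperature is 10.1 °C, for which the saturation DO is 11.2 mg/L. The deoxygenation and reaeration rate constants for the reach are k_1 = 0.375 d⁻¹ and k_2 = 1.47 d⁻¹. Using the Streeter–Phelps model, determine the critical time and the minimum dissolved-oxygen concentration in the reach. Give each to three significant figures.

t_c ≈ 0.944 d; minimum DO ≈ 6.30 mg/L

Mixed DO = (12.4×9.60 + 1.63×0.573)/(12.4+1.63) = 120.0/14.03 = 8.551 mg/L.
Mixed L₀ = (12.4×3.07 + 1.63×212)/(14.03) = 383.6/14.03 = 27.34 mg/L.
Initial deficit D₀ = C_s − DO₀ = 11.2 − 8.551 = 2.649 mg/L.
t_c = (1/1.095) ln[(1.47/0.375)(1 − 2.649×1.095/(0.375×27.34))] = 0.9132 × ln(2.811) = 0.9439 d.
D_c = (0.375/1.47) × 27.34 × e^(−0.375×0.9439) = 0.2551 × 27.34 × 0.7019 = 4.896 mg/L.
Minimum DO = 11.2 − 4.896 = 6.304 mg/L.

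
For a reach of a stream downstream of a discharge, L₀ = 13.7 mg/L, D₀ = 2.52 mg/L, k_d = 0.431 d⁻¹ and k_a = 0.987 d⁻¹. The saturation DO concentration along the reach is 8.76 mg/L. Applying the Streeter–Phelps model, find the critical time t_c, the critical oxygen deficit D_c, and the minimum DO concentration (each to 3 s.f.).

t_c ≈ 1.00 d; D_c ≈ 3.88 mg/L; min DO ≈ 4.88 mg/L

At the critical point dD/dt = 0, so k_d L₀ e^(−k_d t) = k_a D. Substituting D(t) from the Streeter–Phelps equation and solving for t gives
t_c = ln[(k_a/k_d)(1 − D₀(k_a−k_d)/(k_d L₀))] / (k_a−k_d).
Here k_a−k_d = 0.5560 d⁻¹ and 1 − D₀(k_a−k_d)/(k_d L₀) = 1 − 2.52×0.5560/(0.431×13.7) = 0.7627, so
t_c = ln(2.290 × 0.7627) / 0.5560 = 0.5577 / 0.5560 = 1.003 d.
L(t_c) = L₀ e^(−k_d t_c) = 13.7 × 0.6490 = 8.891 mg/L, and at the critical point k_a D_c = k_d L, so D_c = (0.431/0.987) × 8.891 = 3.883 mg/L.
Minimum DO = C_s − D_c = 8.76 − 3.883 = 4.877 mg/L.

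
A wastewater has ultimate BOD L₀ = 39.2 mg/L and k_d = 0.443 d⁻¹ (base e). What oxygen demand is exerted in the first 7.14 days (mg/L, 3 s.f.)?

y_t = L₀(1 − e^(−k_d t)) = 39.2 × (1 − e^(−0.443×7.14))
= 39.2 × (1 − 0.04230) = 39.2 × 0.9577 = 37.54 mg/L.

y ≈ 37.5 mg/L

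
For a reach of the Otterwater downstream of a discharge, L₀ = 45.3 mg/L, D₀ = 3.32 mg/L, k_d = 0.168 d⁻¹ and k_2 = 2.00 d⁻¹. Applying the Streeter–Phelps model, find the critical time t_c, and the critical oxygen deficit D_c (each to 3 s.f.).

t_c = [1/(k_2−k_d)] ln[(k_2/k_d)(1 − D₀(k_2−k_d)/(k_d L₀))]
= [1/(2.00−0.168)] ln[(2.00/0.168)(1 − 3.32×1.832/(0.168×45.3))]
= (1/1.832) ln[11.90 × 0.2008] = 0.5459 × ln(2.390) = 0.5459 × 0.8715 = 0.4757 d.
L(t_c) = L₀ e^(−k_d t_c) = 45.3 × 0.9232 = 41.82 mg/L, and at the critical point k_2 D_c = k_d L, so D_c = (0.168/2.00) × 41.82 = 3.513 mg/L.

t_c ≈ 0.476 d; D_c ≈ 3.51 mg/L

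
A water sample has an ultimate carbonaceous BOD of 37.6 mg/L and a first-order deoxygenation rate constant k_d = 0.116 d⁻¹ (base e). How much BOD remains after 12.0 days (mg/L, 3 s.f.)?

L_t = L₀ e^(−k_d t) = 37.6 × e^(−0.116×12.0) = 37.6 × 0.2486 = 9.347 mg/L.

L ≈ 9.35 mg/L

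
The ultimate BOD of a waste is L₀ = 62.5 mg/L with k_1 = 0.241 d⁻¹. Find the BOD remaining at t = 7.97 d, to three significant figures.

L_t = L₀ e^(−k_1 t) = 62.5 × e^(−0.241×7.97) = 62.5 × 0.1465 = 9.156 mg/L.

L ≈ 9.16 mg/L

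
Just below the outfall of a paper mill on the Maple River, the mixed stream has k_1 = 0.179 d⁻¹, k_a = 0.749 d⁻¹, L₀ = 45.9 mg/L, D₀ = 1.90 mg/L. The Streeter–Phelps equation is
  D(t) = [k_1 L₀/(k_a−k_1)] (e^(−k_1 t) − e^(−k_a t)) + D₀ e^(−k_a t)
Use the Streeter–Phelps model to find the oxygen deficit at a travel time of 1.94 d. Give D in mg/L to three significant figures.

k_1 L₀/(k_a−k_1) = 0.179×45.9/(0.749−0.179) = 8.216/0.5700 = 14.41 mg/L.
e^(−k_1 t) = e^(−0.179×1.940) = 0.7066; e^(−k_a t) = e^(−0.749×1.940) = 0.2339.
D = 14.41 × (0.7066 − 0.2339) + 1.90 × 0.2339 = 6.815 + 0.4443 = 7.259 mg/L.

D ≈ 7.26 mg/L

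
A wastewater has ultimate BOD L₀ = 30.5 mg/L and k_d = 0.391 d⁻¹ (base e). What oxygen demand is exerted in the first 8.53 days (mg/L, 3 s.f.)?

y_t = L₀(1 − e^(−k_d t)) = 30.5 × (1 − e^(−0.391×8.53))
= 30.5 × (1 − 0.03561) = 30.5 × 0.9644 = 29.41 mg/L.

y ≈ 29.4 mg/L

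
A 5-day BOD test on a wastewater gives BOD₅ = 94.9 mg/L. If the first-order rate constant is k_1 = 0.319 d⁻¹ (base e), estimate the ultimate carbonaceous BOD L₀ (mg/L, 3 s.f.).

L₀ ≈ 119 mg/L

BOD₅ = L₀(1 − e^(−5k_1)) ⇒ L₀ = BOD₅ / (1 − e^(−5×0.319))
= 94.9 / (1 − 0.2029) = 94.9 / 0.7971 = 119.1 mg/L.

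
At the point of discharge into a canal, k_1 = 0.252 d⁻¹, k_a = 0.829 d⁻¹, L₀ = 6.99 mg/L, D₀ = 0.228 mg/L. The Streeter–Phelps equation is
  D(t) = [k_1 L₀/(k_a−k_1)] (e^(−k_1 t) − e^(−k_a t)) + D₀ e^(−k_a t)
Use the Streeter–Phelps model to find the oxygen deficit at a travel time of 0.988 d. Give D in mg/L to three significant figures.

D ≈ 1.13 mg/L

k_1 L₀/(k_a−k_1) = 0.252×6.99/(0.829−0.252) = 1.761/0.5770 = 3.053 mg/L.
e^(−k_1 t) = e^(−0.252×0.9880) = 0.7796; e^(−k_a t) = e^(−0.829×0.9880) = 0.4408.
D = 3.053 × (0.7796 − 0.4408) + 0.228 × 0.4408 = 1.034 + 0.1005 = 1.135 mg/L.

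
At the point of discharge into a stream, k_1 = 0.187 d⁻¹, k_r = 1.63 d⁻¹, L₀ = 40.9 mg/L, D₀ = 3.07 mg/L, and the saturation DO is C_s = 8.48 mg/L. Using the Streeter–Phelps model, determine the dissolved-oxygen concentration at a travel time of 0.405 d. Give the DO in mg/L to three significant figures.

k_1 L₀/(k_r−k_1) = 0.187×40.9/(1.63−0.187) = 7.648/1.443 = 5.300 mg/L.
e^(−k_1 t) = e^(−0.187×0.4050) = 0.9271; e^(−k_r t) = e^(−1.63×0.4050) = 0.5168.
D = 5.300 × (0.9271 − 0.5168) + 3.07 × 0.5168 = 2.175 + 1.586 = 3.761 mg/L.
DO = C_s − D = 8.48 − 3.761 = 4.719 mg/L.

DO ≈ 4.72 mg/L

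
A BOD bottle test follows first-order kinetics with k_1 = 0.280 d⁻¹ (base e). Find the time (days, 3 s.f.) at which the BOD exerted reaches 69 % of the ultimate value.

t ≈ 4.18 d

y/L₀ = 1 − e^(−k_1 t) = 0.69 ⇒ e^(−k_1 t) = 0.310
t = −ln(0.310) / 0.280 = 1.171 / 0.280 = 4.183 d.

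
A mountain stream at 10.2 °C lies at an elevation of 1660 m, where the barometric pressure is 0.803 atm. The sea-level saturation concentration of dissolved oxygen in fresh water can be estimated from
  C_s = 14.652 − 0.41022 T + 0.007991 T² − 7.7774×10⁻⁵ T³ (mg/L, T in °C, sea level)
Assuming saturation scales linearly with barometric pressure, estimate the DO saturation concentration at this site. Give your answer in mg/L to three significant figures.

At sea level: C_s = 14.652 − 0.41022×10.2 + 0.007991×10.2² − 7.7774×10⁻⁵×10.2³ = 11.22 mg/L.
Pressure correction: C_s' = 11.22 × 0.803 = 9.007 mg/L.

C_s ≈ 9.01 mg/L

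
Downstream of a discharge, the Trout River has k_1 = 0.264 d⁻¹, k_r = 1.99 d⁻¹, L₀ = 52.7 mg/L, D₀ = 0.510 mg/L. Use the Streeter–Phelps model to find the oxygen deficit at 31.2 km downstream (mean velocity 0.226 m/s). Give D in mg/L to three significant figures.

D ≈ 4.97 mg/L

Travel time t = x/v = 31.2 km / (0.226 m/s) = 31200 m / 0.226 m/s = 138100 s = 1.598 d.
k_1 L₀/(k_r−k_1) = 0.264×52.7/(1.99−0.264) = 13.91/1.726 = 8.061 mg/L.
e^(−k_1 t) = e^(−0.264×1.598) = 0.6558; e^(−k_r t) = e^(−1.99×1.598) = 0.04160.
D = 8.061 × (0.6558 − 0.04160) + 0.510 × 0.04160 = 4.951 + 0.02122 = 4.972 mg/L.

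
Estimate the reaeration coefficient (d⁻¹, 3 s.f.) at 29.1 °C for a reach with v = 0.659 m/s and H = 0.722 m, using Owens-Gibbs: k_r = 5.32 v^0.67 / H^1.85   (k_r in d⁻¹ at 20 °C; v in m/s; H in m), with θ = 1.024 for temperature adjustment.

k_r ≈ 9.12 d⁻¹

k_r(20) = 5.32 × 0.659^0.67 / 0.722^1.85 = 5.32 × 0.7562 / 0.5474 = 7.350 d⁻¹.
k_r(29.1) = 7.350 × 1.024^(29.1−20) = 7.350 × 1.241 = 9.120 d⁻¹.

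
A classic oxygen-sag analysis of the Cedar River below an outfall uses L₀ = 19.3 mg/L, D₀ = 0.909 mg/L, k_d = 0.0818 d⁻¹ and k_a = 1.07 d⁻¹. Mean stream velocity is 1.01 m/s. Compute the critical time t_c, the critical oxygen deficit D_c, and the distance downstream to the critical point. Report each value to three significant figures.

At the critical point dD/dt = 0, so k_d L₀ e^(−k_d t) = k_a D. Substituting D(t) from the Streeter–Phelps equation and solving for t gives
t_c = ln[(k_a/k_d)(1 − D₀(k_a−k_d)/(k_d L₀))] / (k_a−k_d).
Here k_a−k_d = 0.9882 d⁻¹ and 1 − D₀(k_a−k_d)/(k_d L₀) = 1 − 0.909×0.9882/(0.0818×19.3) = 0.4310, so
t_c = ln(13.08 × 0.4310) / 0.9882 = 1.730 / 0.9882 = 1.750 d.
L(t_c) = L₀ e^(−k_d t_c) = 19.3 × 0.8666 = 16.73 mg/L, and at the critical point k_a D_c = k_d L, so D_c = (0.0818/1.07) × 16.73 = 1.279 mg/L.
x_c = v t_c = 1.01 m/s × 1.750 d × 86400 s/d = 152700 m ≈ 153 km.

t_c ≈ 1.75 d; D_c ≈ 1.28 mg/L; x_c ≈ 153 km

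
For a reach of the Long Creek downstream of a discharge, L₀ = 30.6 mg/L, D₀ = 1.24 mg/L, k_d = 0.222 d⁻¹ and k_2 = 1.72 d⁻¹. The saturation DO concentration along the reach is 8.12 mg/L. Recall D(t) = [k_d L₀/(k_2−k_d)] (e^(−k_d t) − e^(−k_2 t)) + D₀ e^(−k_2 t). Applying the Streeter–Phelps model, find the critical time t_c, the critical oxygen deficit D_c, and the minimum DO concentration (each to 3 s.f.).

t_c ≈ 1.15 d; D_c ≈ 3.06 mg/L; min DO ≈ 5.06 mg/L

With k_2/k_d = 7.748 and 1 − D₀(k_2−k_d)/(k_d L₀) = 0.7266,
t_c = ln(7.748 × 0.7266) / (1.72 − 0.222) = ln(5.629) / 1.498 = 1.728/1.498 = 1.154 d.
L(t_c) = L₀ e^(−k_d t_c) = 30.6 × 0.7741 = 23.69 mg/L, and at the critical point k_2 D_c = k_d L, so D_c = (0.222/1.72) × 23.69 = 3.057 mg/L.
Minimum DO = C_s − D_c = 8.12 − 3.057 = 5.063 mg/L.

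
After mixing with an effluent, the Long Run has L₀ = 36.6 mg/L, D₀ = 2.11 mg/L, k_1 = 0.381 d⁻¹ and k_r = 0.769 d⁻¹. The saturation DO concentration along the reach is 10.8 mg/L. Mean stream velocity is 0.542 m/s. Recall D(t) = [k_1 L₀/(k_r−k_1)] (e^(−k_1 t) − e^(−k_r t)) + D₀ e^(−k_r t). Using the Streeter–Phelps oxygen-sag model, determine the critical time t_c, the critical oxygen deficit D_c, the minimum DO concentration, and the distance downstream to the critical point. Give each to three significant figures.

t_c ≈ 1.65 d; D_c ≈ 9.66 mg/L; min DO ≈ 1.14 mg/L; x_c ≈ 77.5 km

At the critical point dD/dt = 0, so k_1 L₀ e^(−k_1 t) = k_r D. Substituting D(t) from the Streeter–Phelps equation and solving for t gives
t_c = ln[(k_r/k_1)(1 − D₀(k_r−k_1)/(k_1 L₀))] / (k_r−k_1).
Here k_r−k_1 = 0.3880 d⁻¹ and 1 − D₀(k_r−k_1)/(k_1 L₀) = 1 − 2.11×0.3880/(0.381×36.6) = 0.9413, so
t_c = ln(2.018 × 0.9413) / 0.3880 = 0.6418 / 0.3880 = 1.654 d.
L(t_c) = L₀ e^(−k_1 t_c) = 36.6 × 0.5325 = 19.49 mg/L, and at the critical point k_r D_c = k_1 L, so D_c = (0.381/0.769) × 19.49 = 9.656 mg/L.
Minimum DO = C_s − D_c = 10.8 − 9.656 = 1.144 mg/L.
x_c = v t_c = 0.542 m/s × 1.654 d × 86400 s/d = 77460 m ≈ 77.5 km.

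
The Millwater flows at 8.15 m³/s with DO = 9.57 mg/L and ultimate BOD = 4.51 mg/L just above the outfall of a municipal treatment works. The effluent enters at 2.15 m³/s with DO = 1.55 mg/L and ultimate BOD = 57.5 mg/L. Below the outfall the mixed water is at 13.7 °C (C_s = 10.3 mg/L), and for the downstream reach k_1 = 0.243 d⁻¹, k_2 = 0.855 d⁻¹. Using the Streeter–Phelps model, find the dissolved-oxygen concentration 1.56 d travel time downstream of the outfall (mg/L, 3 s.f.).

Mixed DO = (8.15×9.57 + 2.15×1.55)/(8.15+2.15) = 81.33/10.30 = 7.896 mg/L.
Mixed L₀ = (8.15×4.51 + 2.15×57.5)/(10.30) = 160.4/10.30 = 15.57 mg/L.
Initial deficit D₀ = C_s − DO₀ = 10.3 − 7.896 = 2.404 mg/L.
D(1.56) = [0.243×15.57/(0.855−0.243)](e^(−0.243×1.56) − e^(−0.855×1.56)) + 2.404 e^(−0.855×1.56)
= 6.183 × (0.6845 − 0.2635) + 2.404 × 0.2635 = 3.236 mg/L.
DO = 10.3 − 3.236 = 7.064 mg/L.

DO ≈ 7.06 mg/L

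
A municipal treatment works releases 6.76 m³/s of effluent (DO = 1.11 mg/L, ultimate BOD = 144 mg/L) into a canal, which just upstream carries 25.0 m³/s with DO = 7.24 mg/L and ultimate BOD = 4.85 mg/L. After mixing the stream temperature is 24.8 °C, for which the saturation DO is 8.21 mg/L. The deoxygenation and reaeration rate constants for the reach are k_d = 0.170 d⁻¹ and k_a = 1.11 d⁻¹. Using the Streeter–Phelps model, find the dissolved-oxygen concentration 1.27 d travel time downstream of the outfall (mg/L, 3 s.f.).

DO ≈ 4.15 mg/L

Mixed DO = (25.0×7.24 + 6.76×1.11)/(25.0+6.76) = 188.5/31.76 = 5.935 mg/L.
Mixed L₀ = (25.0×4.85 + 6.76×144)/(31.76) = 1095/31.76 = 34.47 mg/L.
Initial deficit D₀ = C_s − DO₀ = 8.21 − 5.935 = 2.275 mg/L.
D(1.27) = [0.170×34.47/(1.11−0.170)](e^(−0.170×1.27) − e^(−1.11×1.27)) + 2.275 e^(−1.11×1.27)
= 6.233 × (0.8058 − 0.2442) + 2.275 × 0.2442 = 4.056 mg/L.
DO = 8.21 − 4.056 = 4.154 mg/L.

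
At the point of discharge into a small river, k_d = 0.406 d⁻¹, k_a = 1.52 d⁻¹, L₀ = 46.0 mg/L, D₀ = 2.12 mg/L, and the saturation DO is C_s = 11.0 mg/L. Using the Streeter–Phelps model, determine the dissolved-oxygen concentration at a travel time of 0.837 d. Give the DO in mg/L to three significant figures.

DO ≈ 3.17 mg/L

k_d L₀/(k_a−k_d) = 0.406×46.0/(1.52−0.406) = 18.68/1.114 = 16.76 mg/L.
e^(−k_d t) = e^(−0.406×0.8370) = 0.7119; e^(−k_a t) = e^(−1.52×0.8370) = 0.2802.
D = 16.76 × (0.7119 − 0.2802) + 2.12 × 0.2802 = 7.237 + 0.5940 = 7.831 mg/L.
DO = C_s − D = 11.0 − 7.831 = 3.169 mg/L.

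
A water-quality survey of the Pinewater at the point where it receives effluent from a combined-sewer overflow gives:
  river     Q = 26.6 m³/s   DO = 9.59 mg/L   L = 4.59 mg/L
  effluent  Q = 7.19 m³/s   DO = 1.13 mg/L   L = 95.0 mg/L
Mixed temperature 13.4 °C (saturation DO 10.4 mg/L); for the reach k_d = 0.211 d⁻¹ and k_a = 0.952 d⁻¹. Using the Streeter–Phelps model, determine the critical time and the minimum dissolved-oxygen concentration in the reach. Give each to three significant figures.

t_c ≈ 1.38 d; minimum DO ≈ 6.45 mg/L

Mixed DO = (26.6×9.59 + 7.19×1.13)/(26.6+7.19) = 263.2/33.79 = 7.790 mg/L.
Mixed L₀ = (26.6×4.59 + 7.19×95.0)/(33.79) = 805.1/33.79 = 23.83 mg/L.
Initial deficit D₀ = C_s − DO₀ = 10.4 − 7.790 = 2.610 mg/L.
t_c = (1/0.7410) ln[(0.952/0.211)(1 − 2.610×0.7410/(0.211×23.83))] = 1.350 × ln(2.776) = 1.378 d.
D_c = (0.211/0.952) × 23.83 × e^(−0.211×1.378) = 0.2216 × 23.83 × 0.7477 = 3.949 mg/L.
Minimum DO = 10.4 − 3.949 = 6.451 mg/L.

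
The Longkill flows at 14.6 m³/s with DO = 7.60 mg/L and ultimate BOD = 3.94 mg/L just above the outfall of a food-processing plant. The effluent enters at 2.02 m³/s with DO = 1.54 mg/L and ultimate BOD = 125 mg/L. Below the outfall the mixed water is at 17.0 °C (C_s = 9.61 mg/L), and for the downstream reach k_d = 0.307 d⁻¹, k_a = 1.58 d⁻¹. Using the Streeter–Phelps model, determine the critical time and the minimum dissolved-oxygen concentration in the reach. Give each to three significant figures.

t_c ≈ 0.546 d; minimum DO ≈ 6.55 mg/L

Mixed DO = (14.6×7.60 + 2.02×1.54)/(14.6+2.02) = 114.1/16.62 = 6.863 mg/L.
Mixed L₀ = (14.6×3.94 + 2.02×125)/(16.62) = 310.0/16.62 = 18.65 mg/L.
Initial deficit D₀ = C_s − DO₀ = 9.61 − 6.863 = 2.747 mg/L.
t_c = (1/1.273) ln[(1.58/0.307)(1 − 2.747×1.273/(0.307×18.65))] = 0.7855 × ln(2.004) = 0.5462 d.
D_c = (0.307/1.58) × 18.65 × e^(−0.307×0.5462) = 0.1943 × 18.65 × 0.8456 = 3.065 mg/L.
Minimum DO = 9.61 − 3.065 = 6.545 mg/L.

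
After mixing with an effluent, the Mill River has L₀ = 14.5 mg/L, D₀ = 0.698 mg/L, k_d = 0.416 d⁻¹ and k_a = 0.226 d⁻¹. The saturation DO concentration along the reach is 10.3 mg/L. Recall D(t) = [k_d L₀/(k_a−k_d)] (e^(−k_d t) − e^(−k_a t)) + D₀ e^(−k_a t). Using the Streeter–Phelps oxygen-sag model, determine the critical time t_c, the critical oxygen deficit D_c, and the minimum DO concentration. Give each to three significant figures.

With k_a/k_d = 0.5433 and 1 − D₀(k_a−k_d)/(k_d L₀) = 1.022,
t_c = ln(0.5433 × 1.022) / (0.226 − 0.416) = ln(0.5552) / -0.1900 = -0.5884/-0.1900 = 3.097 d.
L(t_c) = L₀ e^(−k_d t_c) = 14.5 × 0.2757 = 3.998 mg/L, and at the critical point k_a D_c = k_d L, so D_c = (0.416/0.226) × 3.998 = 7.360 mg/L.
Minimum DO = C_s − D_c = 10.3 − 7.360 = 2.940 mg/L.

t_c ≈ 3.10 d; D_c ≈ 7.36 mg/L; min DO ≈ 2.94 mg/L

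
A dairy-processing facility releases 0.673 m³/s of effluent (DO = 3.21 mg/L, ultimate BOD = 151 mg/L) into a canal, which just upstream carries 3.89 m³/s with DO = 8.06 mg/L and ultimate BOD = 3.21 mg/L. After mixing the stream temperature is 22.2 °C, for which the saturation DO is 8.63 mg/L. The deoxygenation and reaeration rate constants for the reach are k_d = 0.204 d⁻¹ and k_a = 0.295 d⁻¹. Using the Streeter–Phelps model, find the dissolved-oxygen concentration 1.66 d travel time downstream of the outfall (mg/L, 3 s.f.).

Mixed DO = (3.89×8.06 + 0.673×3.21)/(3.89+0.673) = 33.51/4.563 = 7.345 mg/L.
Mixed L₀ = (3.89×3.21 + 0.673×151)/(4.563) = 114.1/4.563 = 25.01 mg/L.
Initial deficit D₀ = C_s − DO₀ = 8.63 − 7.345 = 1.285 mg/L.
D(1.66) = [0.204×25.01/(0.295−0.204)](e^(−0.204×1.66) − e^(−0.295×1.66)) + 1.285 e^(−0.295×1.66)
= 56.06 × (0.7127 − 0.6128) + 1.285 × 0.6128 = 6.390 mg/L.
DO = 8.63 − 6.390 = 2.240 mg/L.

DO ≈ 2.24 mg/L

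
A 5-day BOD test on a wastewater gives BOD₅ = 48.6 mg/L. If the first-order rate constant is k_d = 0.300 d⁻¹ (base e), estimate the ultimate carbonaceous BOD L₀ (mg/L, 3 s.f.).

L₀ ≈ 62.6 mg/L

BOD₅ = L₀(1 − e^(−5k_d)) ⇒ L₀ = BOD₅ / (1 − e^(−5×0.300))
= 48.6 / (1 − 0.2231) = 48.6 / 0.7769 = 62.56 mg/L.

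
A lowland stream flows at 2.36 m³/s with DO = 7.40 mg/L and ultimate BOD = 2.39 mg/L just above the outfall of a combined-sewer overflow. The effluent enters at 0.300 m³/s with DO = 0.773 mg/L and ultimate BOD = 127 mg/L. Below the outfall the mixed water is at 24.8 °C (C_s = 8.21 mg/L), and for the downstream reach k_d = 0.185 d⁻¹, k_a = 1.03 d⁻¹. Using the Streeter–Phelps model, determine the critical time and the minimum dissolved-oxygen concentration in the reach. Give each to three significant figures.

t_c ≈ 1.36 d; minimum DO ≈ 5.91 mg/L

Mixed DO = (2.36×7.40 + 0.300×0.773)/(2.36+0.300) = 17.70/2.660 = 6.653 mg/L.
Mixed L₀ = (2.36×2.39 + 0.300×127)/(2.660) = 43.74/2.660 = 16.44 mg/L.
Initial deficit D₀ = C_s − DO₀ = 8.21 − 6.653 = 1.557 mg/L.
t_c = (1/0.8450) ln[(1.03/0.185)(1 − 1.557×0.8450/(0.185×16.44))] = 1.183 × ln(3.159) = 1.361 d.
D_c = (0.185/1.03) × 16.44 × e^(−0.185×1.361) = 0.1796 × 16.44 × 0.7774 = 2.296 mg/L.
Minimum DO = 8.21 − 2.296 = 5.914 mg/L.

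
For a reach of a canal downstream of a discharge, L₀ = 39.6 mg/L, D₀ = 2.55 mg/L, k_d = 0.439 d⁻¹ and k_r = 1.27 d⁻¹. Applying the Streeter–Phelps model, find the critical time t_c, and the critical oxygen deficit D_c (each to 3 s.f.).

t_c ≈ 1.12 d; D_c ≈ 8.36 mg/L

With k_r/k_d = 2.893 and 1 − D₀(k_r−k_d)/(k_d L₀) = 0.8781,
t_c = ln(2.893 × 0.8781) / (1.27 − 0.439) = ln(2.540) / 0.8310 = 0.9323/0.8310 = 1.122 d.
D_c = (k_d/k_r) L₀ e^(−k_d t_c) = (0.439/1.27) × 39.6 × e^(−0.439×1.122) = 0.3457 × 39.6 × 0.6111 = 8.365 mg/L.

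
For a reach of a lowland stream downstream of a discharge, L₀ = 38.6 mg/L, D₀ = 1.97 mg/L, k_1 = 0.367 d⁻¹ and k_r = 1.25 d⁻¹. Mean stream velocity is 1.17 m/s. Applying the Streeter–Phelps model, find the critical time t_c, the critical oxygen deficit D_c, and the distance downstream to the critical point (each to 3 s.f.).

At the critical point dD/dt = 0, so k_1 L₀ e^(−k_1 t) = k_r D. Substituting D(t) from the Streeter–Phelps equation and solving for t gives
t_c = ln[(k_r/k_1)(1 − D₀(k_r−k_1)/(k_1 L₀))] / (k_r−k_1).
Here k_r−k_1 = 0.8830 d⁻¹ and 1 − D₀(k_r−k_1)/(k_1 L₀) = 1 − 1.97×0.8830/(0.367×38.6) = 0.8772, so
t_c = ln(3.406 × 0.8772) / 0.8830 = 1.095 / 0.8830 = 1.240 d.
D_c = (k_1/k_r) L₀ e^(−k_1 t_c) = (0.367/1.25) × 38.6 × e^(−0.367×1.240) = 0.2936 × 38.6 × 0.6345 = 7.191 mg/L.
x_c = v t_c = 1.17 m/s × 1.240 d × 86400 s/d = 125300 m ≈ 125 km.

t_c ≈ 1.24 d; D_c ≈ 7.19 mg/L; x_c ≈ 125 km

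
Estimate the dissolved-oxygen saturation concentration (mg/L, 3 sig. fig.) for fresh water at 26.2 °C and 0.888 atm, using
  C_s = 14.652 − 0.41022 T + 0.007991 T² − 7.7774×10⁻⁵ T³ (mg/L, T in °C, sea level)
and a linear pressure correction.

C_s ≈ 7.10 mg/L

At sea level: C_s = 14.652 − 0.41022×26.2 + 0.007991×26.2² − 7.7774×10⁻⁵×26.2³ = 7.991 mg/L.
Pressure correction: C_s' = 7.991 × 0.888 = 7.096 mg/L.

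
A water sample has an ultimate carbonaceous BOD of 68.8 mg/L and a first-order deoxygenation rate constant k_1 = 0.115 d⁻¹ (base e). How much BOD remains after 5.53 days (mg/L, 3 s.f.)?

L ≈ 36.4 mg/L

L_t = L₀ e^(−k_1 t) = 68.8 × e^(−0.115×5.53) = 68.8 × 0.5294 = 36.42 mg/L.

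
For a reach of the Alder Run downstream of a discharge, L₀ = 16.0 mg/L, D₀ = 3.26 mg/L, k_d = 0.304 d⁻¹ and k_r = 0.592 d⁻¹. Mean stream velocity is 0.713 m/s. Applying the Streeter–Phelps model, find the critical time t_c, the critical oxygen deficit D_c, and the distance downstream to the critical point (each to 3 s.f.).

t_c ≈ 1.57 d; D_c ≈ 5.10 mg/L; x_c ≈ 96.7 km

t_c = [1/(k_r−k_d)] ln[(k_r/k_d)(1 − D₀(k_r−k_d)/(k_d L₀))]
= [1/(0.592−0.304)] ln[(0.592/0.304)(1 − 3.26×0.2880/(0.304×16.0))]
= (1/0.2880) ln[1.947 × 0.8070] = 3.472 × ln(1.571) = 3.472 × 0.4520 = 1.569 d.
D_c = (k_d/k_r) L₀ e^(−k_d t_c) = (0.304/0.592) × 16.0 × e^(−0.304×1.569) = 0.5135 × 16.0 × 0.6206 = 5.099 mg/L.
x_c = v t_c = 0.713 m/s × 1.569 d × 86400 s/d = 96690 m ≈ 96.7 km.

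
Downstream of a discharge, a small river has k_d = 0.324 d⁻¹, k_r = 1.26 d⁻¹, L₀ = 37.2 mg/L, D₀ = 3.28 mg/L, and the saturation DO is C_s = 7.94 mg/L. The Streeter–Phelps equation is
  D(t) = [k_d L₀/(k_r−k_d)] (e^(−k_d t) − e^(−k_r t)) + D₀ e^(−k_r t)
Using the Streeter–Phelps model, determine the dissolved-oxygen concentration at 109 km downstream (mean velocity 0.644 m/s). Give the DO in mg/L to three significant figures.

Travel time t = x/v = 109 km / (0.644 m/s) = 109000 m / 0.644 m/s = 169300 s = 1.959 d.
k_d L₀/(k_r−k_d) = 0.324×37.2/(1.26−0.324) = 12.05/0.9360 = 12.88 mg/L.
e^(−k_d t) = e^(−0.324×1.959) = 0.5301; e^(−k_r t) = e^(−1.26×1.959) = 0.08473.
D = 12.88 × (0.5301 − 0.08473) + 3.28 × 0.08473 = 5.735 + 0.2779 = 6.013 mg/L.
DO = C_s − D = 7.94 − 6.013 = 1.927 mg/L.

DO ≈ 1.93 mg/L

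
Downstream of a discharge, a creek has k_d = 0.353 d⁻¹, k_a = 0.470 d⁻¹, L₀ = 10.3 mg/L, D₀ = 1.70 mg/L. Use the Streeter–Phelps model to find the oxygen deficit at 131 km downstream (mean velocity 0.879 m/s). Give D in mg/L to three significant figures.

D ≈ 3.84 mg/L

Travel time t = x/v = 131 km / (0.879 m/s) = 131000 m / 0.879 m/s = 149000 s = 1.725 d.
k_d L₀/(k_a−k_d) = 0.353×10.3/(0.470−0.353) = 3.636/0.1170 = 31.08 mg/L.
e^(−k_d t) = e^(−0.353×1.725) = 0.5440; e^(−k_a t) = e^(−0.470×1.725) = 0.4445.
D = 31.08 × (0.5440 − 0.4445) + 1.70 × 0.4445 = 3.089 + 0.7557 = 3.845 mg/L.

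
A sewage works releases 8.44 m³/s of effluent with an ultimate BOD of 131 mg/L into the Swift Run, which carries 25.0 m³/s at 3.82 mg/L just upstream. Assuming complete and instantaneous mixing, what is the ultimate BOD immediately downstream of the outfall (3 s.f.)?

Flow-weighted mixing: C = (Q_r C_r + Q_w C_w)/(Q_r + Q_w)
= (25.0×3.82 + 8.44×131)/(25.0 + 8.44) = 1201/33.44 = 35.92 mg/L.

35.9 mg/L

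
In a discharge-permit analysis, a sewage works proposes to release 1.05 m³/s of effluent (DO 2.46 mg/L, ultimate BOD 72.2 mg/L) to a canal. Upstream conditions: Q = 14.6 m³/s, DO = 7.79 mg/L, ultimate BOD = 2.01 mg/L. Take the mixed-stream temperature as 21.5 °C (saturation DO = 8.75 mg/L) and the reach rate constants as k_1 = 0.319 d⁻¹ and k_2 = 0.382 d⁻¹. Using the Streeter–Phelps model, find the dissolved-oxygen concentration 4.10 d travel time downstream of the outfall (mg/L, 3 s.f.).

Mixed DO = (14.6×7.79 + 1.05×2.46)/(14.6+1.05) = 116.3/15.65 = 7.432 mg/L.
Mixed L₀ = (14.6×2.01 + 1.05×72.2)/(15.65) = 105.2/15.65 = 6.719 mg/L.
Initial deficit D₀ = C_s − DO₀ = 8.75 − 7.432 = 1.318 mg/L.
D(4.10) = [0.319×6.719/(0.382−0.319)](e^(−0.319×4.10) − e^(−0.382×4.10)) + 1.318 e^(−0.382×4.10)
= 34.02 × (0.2704 − 0.2088) + 1.318 × 0.2088 = 2.369 mg/L.
DO = 8.75 − 2.369 = 6.381 mg/L.

DO ≈ 6.38 mg/L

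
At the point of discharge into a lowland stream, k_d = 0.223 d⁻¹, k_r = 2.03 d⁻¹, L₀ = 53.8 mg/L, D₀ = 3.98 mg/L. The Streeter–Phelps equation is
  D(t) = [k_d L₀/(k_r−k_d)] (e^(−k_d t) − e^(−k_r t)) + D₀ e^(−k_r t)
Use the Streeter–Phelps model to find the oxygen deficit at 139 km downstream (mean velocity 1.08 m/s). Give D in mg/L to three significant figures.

Travel time t = x/v = 139 km / (1.08 m/s) = 139000 m / 1.08 m/s = 128700 s = 1.490 d.
k_d L₀/(k_r−k_d) = 0.223×53.8/(2.03−0.223) = 12.00/1.807 = 6.639 mg/L.
e^(−k_d t) = e^(−0.223×1.490) = 0.7174; e^(−k_r t) = e^(−2.03×1.490) = 0.04861.
D = 6.639 × (0.7174 − 0.04861) + 3.98 × 0.04861 = 4.440 + 0.1935 = 4.634 mg/L.

D ≈ 4.63 mg/L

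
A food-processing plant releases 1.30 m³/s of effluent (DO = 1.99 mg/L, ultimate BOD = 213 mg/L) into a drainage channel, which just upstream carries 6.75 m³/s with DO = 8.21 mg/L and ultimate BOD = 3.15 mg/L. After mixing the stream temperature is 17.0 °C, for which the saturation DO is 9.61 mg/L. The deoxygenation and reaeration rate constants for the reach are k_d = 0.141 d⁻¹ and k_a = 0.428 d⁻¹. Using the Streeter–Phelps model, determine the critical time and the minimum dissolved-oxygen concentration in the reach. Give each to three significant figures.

Mixed DO = (6.75×8.21 + 1.30×1.99)/(6.75+1.30) = 58.00/8.050 = 7.206 mg/L.
Mixed L₀ = (6.75×3.15 + 1.30×213)/(8.050) = 298.2/8.050 = 37.04 mg/L.
Initial deficit D₀ = C_s − DO₀ = 9.61 − 7.206 = 2.404 mg/L.
t_c = (1/0.2870) ln[(0.428/0.141)(1 − 2.404×0.2870/(0.141×37.04))] = 3.484 × ln(2.634) = 3.375 d.
D_c = (0.141/0.428) × 37.04 × e^(−0.141×3.375) = 0.3294 × 37.04 × 0.6213 = 7.582 mg/L.
Minimum DO = 9.61 − 7.582 = 2.028 mg/L.

t_c ≈ 3.38 d; minimum DO ≈ 2.03 mg/L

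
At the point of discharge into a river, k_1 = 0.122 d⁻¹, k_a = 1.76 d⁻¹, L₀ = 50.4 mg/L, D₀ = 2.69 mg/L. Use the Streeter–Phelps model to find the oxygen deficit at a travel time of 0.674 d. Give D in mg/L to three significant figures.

k_1 L₀/(k_a−k_1) = 0.122×50.4/(1.76−0.122) = 6.149/1.638 = 3.754 mg/L.
e^(−k_1 t) = e^(−0.122×0.6740) = 0.9211; e^(−k_a t) = e^(−1.76×0.6740) = 0.3054.
D = 3.754 × (0.9211 − 0.3054) + 2.69 × 0.3054 = 2.311 + 0.8214 = 3.133 mg/L.

D ≈ 3.13 mg/L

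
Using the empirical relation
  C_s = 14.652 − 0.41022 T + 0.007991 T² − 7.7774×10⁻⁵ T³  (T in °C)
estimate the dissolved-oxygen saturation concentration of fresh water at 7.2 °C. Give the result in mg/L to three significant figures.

C_s = 14.652 − 0.41022×7.2 + 0.007991×7.2² − 7.7774×10⁻⁵×7.2³ = 12.08 mg/L.

C_s ≈ 12.1 mg/L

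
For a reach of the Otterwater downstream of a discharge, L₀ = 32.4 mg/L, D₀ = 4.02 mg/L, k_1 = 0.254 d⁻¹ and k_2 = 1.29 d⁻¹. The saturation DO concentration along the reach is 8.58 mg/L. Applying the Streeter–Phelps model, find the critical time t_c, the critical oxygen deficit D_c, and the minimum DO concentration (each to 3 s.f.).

t_c ≈ 0.888 d; D_c ≈ 5.09 mg/L; min DO ≈ 3.49 mg/L

At the critical point dD/dt = 0, so k_1 L₀ e^(−k_1 t) = k_2 D. Substituting D(t) from the Streeter–Phelps equation and solving for t gives
t_c = ln[(k_2/k_1)(1 − D₀(k_2−k_1)/(k_1 L₀))] / (k_2−k_1).
Here k_2−k_1 = 1.036 d⁻¹ and 1 − D₀(k_2−k_1)/(k_1 L₀) = 1 − 4.02×1.036/(0.254×32.4) = 0.4939, so
t_c = ln(5.079 × 0.4939) / 1.036 = 0.9197 / 1.036 = 0.8878 d.
D_c = (k_1/k_2) L₀ e^(−k_1 t_c) = (0.254/1.29) × 32.4 × e^(−0.254×0.8878) = 0.1969 × 32.4 × 0.7981 = 5.092 mg/L.
Minimum DO = C_s − D_c = 8.58 − 5.092 = 3.488 mg/L.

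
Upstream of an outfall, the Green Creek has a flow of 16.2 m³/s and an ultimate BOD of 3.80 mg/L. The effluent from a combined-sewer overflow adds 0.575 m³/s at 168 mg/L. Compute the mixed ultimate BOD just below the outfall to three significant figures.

9.43 mg/L

Flow-weighted mixing: C = (Q_r C_r + Q_w C_w)/(Q_r + Q_w)
= (16.2×3.80 + 0.575×168)/(16.2 + 0.575) = 158.2/16.77 = 9.428 mg/L.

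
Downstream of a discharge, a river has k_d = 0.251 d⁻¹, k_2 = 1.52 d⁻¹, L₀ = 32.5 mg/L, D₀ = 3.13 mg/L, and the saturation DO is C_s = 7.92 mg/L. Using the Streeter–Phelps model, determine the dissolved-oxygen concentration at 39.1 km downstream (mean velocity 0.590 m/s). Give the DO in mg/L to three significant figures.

Travel time t = x/v = 39.1 km / (0.590 m/s) = 39100 m / 0.590 m/s = 66270 s = 0.7670 d.
k_d L₀/(k_2−k_d) = 0.251×32.5/(1.52−0.251) = 8.158/1.269 = 6.428 mg/L.
e^(−k_d t) = e^(−0.251×0.7670) = 0.8249; e^(−k_2 t) = e^(−1.52×0.7670) = 0.3116.
D = 6.428 × (0.8249 − 0.3116) + 3.13 × 0.3116 = 3.299 + 0.9755 = 4.275 mg/L.
DO = C_s − D = 7.92 − 4.275 = 3.645 mg/L.

DO ≈ 3.65 mg/L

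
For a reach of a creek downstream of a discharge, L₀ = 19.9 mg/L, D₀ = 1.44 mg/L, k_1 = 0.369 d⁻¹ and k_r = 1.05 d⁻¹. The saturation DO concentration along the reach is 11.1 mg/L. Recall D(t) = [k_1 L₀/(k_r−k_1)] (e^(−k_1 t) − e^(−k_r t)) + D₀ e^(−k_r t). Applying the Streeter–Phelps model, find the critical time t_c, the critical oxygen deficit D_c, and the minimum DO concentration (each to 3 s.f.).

With k_r/k_1 = 2.846 and 1 − D₀(k_r−k_1)/(k_1 L₀) = 0.8665,
t_c = ln(2.846 × 0.8665) / (1.05 − 0.369) = ln(2.466) / 0.6810 = 0.9024/0.6810 = 1.325 d.
D_c = (k_1/k_r) L₀ e^(−k_1 t_c) = (0.369/1.05) × 19.9 × e^(−0.369×1.325) = 0.3514 × 19.9 × 0.6133 = 4.289 mg/L.
Minimum DO = C_s − D_c = 11.1 − 4.289 = 6.811 mg/L.

t_c ≈ 1.33 d; D_c ≈ 4.29 mg/L; min DO ≈ 6.81 mg/L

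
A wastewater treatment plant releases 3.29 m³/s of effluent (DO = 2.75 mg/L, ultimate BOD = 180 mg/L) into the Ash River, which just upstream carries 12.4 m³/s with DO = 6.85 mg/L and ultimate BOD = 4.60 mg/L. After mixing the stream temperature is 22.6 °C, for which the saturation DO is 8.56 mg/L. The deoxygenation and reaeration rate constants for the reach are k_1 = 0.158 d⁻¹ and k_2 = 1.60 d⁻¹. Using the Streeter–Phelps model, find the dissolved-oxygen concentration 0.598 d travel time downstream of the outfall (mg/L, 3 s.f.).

DO ≈ 5.19 mg/L

Mixed DO = (12.4×6.85 + 3.29×2.75)/(12.4+3.29) = 93.99/15.69 = 5.990 mg/L.
Mixed L₀ = (12.4×4.60 + 3.29×180)/(15.69) = 649.2/15.69 = 41.38 mg/L.
Initial deficit D₀ = C_s − DO₀ = 8.56 − 5.990 = 2.570 mg/L.
D(0.598) = [0.158×41.38/(1.60−0.158)](e^(−0.158×0.598) − e^(−1.60×0.598)) + 2.570 e^(−1.60×0.598)
= 4.534 × (0.9098 − 0.3841) + 2.570 × 0.3841 = 3.371 mg/L.
DO = 8.56 − 3.371 = 5.189 mg/L.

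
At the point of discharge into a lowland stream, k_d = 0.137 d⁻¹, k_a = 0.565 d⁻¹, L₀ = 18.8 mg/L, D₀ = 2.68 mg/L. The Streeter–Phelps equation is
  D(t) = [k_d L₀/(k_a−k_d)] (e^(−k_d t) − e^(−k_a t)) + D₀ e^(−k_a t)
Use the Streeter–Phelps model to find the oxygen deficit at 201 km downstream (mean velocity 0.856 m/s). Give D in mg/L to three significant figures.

D ≈ 3.43 mg/L

Travel time t = x/v = 201 km / (0.856 m/s) = 201000 m / 0.856 m/s = 234800 s = 2.718 d.
k_d L₀/(k_a−k_d) = 0.137×18.8/(0.565−0.137) = 2.576/0.4280 = 6.018 mg/L.
e^(−k_d t) = e^(−0.137×2.718) = 0.6891; e^(−k_a t) = e^(−0.565×2.718) = 0.2153.
D = 6.018 × (0.6891 − 0.2153) + 2.68 × 0.2153 = 2.851 + 0.5771 = 3.428 mg/L.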